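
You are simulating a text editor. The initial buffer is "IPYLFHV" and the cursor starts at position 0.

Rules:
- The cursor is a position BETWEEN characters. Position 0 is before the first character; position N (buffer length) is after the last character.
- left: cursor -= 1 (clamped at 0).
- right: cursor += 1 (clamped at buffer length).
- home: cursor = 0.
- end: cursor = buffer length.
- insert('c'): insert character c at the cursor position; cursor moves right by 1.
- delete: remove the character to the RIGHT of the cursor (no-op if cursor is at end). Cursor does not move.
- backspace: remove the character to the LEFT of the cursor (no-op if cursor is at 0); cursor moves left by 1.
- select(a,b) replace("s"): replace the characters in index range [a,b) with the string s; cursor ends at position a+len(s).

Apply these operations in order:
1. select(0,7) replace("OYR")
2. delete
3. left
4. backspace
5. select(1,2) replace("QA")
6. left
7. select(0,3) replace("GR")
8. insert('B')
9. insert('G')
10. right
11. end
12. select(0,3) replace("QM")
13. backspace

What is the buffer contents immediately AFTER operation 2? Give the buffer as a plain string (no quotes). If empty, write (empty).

Answer: OYR

Derivation:
After op 1 (select(0,7) replace("OYR")): buf='OYR' cursor=3
After op 2 (delete): buf='OYR' cursor=3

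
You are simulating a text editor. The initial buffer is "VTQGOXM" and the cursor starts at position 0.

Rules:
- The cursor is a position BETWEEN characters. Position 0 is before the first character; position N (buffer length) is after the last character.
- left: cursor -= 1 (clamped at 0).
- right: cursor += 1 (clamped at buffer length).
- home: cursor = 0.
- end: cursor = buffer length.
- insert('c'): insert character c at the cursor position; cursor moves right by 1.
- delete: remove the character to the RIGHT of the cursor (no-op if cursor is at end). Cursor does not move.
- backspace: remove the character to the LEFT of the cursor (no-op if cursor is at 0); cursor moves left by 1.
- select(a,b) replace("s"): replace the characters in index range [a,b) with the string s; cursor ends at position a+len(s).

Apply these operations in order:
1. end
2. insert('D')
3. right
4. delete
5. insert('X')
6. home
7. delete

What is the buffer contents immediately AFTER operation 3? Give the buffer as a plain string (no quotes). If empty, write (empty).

After op 1 (end): buf='VTQGOXM' cursor=7
After op 2 (insert('D')): buf='VTQGOXMD' cursor=8
After op 3 (right): buf='VTQGOXMD' cursor=8

Answer: VTQGOXMD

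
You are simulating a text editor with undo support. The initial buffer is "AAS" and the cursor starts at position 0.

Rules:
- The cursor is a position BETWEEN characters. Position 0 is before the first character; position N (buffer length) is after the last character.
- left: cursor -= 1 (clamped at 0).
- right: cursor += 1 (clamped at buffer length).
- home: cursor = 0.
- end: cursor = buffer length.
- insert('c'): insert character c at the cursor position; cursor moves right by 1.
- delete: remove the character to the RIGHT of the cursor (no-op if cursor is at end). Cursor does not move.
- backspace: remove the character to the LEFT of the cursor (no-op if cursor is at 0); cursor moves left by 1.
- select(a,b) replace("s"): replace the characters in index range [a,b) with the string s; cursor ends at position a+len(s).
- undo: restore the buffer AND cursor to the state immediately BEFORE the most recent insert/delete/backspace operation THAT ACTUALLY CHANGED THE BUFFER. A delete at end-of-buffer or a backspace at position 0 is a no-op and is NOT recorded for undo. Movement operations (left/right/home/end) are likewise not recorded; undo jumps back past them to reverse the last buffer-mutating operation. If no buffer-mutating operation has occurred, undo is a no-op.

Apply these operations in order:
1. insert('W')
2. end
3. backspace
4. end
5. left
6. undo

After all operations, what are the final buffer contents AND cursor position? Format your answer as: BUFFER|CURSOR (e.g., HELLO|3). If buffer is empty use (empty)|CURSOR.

After op 1 (insert('W')): buf='WAAS' cursor=1
After op 2 (end): buf='WAAS' cursor=4
After op 3 (backspace): buf='WAA' cursor=3
After op 4 (end): buf='WAA' cursor=3
After op 5 (left): buf='WAA' cursor=2
After op 6 (undo): buf='WAAS' cursor=4

Answer: WAAS|4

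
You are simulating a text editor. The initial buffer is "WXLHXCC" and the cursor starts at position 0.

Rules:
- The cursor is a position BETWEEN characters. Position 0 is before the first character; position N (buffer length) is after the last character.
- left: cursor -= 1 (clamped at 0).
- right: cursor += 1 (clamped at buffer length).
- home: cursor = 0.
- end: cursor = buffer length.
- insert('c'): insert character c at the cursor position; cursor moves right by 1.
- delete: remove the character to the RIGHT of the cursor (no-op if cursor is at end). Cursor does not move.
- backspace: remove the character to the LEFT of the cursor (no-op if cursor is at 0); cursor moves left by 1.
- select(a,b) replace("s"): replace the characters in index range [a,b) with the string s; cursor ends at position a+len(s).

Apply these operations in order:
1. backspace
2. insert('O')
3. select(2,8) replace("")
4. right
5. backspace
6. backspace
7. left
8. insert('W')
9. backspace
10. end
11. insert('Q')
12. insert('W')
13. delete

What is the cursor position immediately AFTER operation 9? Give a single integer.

After op 1 (backspace): buf='WXLHXCC' cursor=0
After op 2 (insert('O')): buf='OWXLHXCC' cursor=1
After op 3 (select(2,8) replace("")): buf='OW' cursor=2
After op 4 (right): buf='OW' cursor=2
After op 5 (backspace): buf='O' cursor=1
After op 6 (backspace): buf='(empty)' cursor=0
After op 7 (left): buf='(empty)' cursor=0
After op 8 (insert('W')): buf='W' cursor=1
After op 9 (backspace): buf='(empty)' cursor=0

Answer: 0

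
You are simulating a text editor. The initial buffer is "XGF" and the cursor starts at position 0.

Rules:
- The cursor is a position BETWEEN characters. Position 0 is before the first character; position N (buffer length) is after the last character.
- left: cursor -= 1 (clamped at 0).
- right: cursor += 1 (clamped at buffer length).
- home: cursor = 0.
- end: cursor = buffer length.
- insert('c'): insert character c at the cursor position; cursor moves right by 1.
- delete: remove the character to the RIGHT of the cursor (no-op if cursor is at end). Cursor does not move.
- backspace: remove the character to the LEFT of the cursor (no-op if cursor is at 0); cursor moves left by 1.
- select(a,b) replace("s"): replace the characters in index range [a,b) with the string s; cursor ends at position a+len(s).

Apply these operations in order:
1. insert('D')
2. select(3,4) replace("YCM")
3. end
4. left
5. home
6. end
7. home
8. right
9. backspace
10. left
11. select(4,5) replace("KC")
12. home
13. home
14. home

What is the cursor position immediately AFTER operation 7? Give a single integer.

Answer: 0

Derivation:
After op 1 (insert('D')): buf='DXGF' cursor=1
After op 2 (select(3,4) replace("YCM")): buf='DXGYCM' cursor=6
After op 3 (end): buf='DXGYCM' cursor=6
After op 4 (left): buf='DXGYCM' cursor=5
After op 5 (home): buf='DXGYCM' cursor=0
After op 6 (end): buf='DXGYCM' cursor=6
After op 7 (home): buf='DXGYCM' cursor=0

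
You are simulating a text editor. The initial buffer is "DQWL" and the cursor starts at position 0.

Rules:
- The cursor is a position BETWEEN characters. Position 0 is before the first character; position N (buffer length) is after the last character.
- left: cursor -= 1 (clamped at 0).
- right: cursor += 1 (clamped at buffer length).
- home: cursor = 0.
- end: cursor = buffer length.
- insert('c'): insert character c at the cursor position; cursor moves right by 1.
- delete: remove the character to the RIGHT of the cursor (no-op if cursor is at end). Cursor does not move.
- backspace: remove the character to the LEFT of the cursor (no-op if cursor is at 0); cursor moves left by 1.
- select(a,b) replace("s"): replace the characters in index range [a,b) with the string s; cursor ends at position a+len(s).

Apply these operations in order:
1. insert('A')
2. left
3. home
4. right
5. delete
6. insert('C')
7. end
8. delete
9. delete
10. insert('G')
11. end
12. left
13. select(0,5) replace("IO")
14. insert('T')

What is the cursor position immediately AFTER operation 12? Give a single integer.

After op 1 (insert('A')): buf='ADQWL' cursor=1
After op 2 (left): buf='ADQWL' cursor=0
After op 3 (home): buf='ADQWL' cursor=0
After op 4 (right): buf='ADQWL' cursor=1
After op 5 (delete): buf='AQWL' cursor=1
After op 6 (insert('C')): buf='ACQWL' cursor=2
After op 7 (end): buf='ACQWL' cursor=5
After op 8 (delete): buf='ACQWL' cursor=5
After op 9 (delete): buf='ACQWL' cursor=5
After op 10 (insert('G')): buf='ACQWLG' cursor=6
After op 11 (end): buf='ACQWLG' cursor=6
After op 12 (left): buf='ACQWLG' cursor=5

Answer: 5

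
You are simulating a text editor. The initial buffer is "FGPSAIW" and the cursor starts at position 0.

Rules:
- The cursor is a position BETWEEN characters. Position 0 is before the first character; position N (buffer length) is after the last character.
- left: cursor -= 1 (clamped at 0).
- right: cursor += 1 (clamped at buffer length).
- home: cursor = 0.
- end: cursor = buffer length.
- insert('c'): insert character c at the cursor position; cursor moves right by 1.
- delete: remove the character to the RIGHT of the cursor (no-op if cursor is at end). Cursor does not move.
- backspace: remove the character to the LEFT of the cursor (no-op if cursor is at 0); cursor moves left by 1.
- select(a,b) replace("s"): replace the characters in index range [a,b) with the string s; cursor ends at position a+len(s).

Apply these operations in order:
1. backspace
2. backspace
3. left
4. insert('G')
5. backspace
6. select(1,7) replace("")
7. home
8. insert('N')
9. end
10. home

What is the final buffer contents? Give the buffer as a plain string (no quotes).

Answer: NF

Derivation:
After op 1 (backspace): buf='FGPSAIW' cursor=0
After op 2 (backspace): buf='FGPSAIW' cursor=0
After op 3 (left): buf='FGPSAIW' cursor=0
After op 4 (insert('G')): buf='GFGPSAIW' cursor=1
After op 5 (backspace): buf='FGPSAIW' cursor=0
After op 6 (select(1,7) replace("")): buf='F' cursor=1
After op 7 (home): buf='F' cursor=0
After op 8 (insert('N')): buf='NF' cursor=1
After op 9 (end): buf='NF' cursor=2
After op 10 (home): buf='NF' cursor=0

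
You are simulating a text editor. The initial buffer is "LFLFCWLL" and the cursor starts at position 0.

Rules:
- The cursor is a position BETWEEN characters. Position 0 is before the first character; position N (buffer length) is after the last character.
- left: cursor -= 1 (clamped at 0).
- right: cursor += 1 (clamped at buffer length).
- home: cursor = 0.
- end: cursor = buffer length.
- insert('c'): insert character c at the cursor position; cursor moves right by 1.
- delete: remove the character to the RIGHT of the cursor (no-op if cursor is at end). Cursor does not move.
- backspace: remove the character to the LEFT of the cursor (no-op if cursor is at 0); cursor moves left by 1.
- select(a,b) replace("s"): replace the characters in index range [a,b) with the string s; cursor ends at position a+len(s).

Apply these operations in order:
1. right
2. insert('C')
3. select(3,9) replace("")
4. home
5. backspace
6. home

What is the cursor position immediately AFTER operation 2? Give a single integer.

Answer: 2

Derivation:
After op 1 (right): buf='LFLFCWLL' cursor=1
After op 2 (insert('C')): buf='LCFLFCWLL' cursor=2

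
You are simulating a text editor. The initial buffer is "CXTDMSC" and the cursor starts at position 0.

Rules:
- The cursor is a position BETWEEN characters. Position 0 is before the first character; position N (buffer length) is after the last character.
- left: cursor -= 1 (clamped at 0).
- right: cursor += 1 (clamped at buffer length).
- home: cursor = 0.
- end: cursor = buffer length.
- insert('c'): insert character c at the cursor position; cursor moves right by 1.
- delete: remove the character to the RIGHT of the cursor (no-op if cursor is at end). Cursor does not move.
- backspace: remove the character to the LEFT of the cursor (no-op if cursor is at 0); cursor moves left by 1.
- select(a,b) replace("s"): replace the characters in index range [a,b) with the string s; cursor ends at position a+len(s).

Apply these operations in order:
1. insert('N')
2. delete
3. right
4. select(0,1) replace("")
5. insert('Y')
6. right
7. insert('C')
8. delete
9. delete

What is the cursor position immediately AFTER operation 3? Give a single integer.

After op 1 (insert('N')): buf='NCXTDMSC' cursor=1
After op 2 (delete): buf='NXTDMSC' cursor=1
After op 3 (right): buf='NXTDMSC' cursor=2

Answer: 2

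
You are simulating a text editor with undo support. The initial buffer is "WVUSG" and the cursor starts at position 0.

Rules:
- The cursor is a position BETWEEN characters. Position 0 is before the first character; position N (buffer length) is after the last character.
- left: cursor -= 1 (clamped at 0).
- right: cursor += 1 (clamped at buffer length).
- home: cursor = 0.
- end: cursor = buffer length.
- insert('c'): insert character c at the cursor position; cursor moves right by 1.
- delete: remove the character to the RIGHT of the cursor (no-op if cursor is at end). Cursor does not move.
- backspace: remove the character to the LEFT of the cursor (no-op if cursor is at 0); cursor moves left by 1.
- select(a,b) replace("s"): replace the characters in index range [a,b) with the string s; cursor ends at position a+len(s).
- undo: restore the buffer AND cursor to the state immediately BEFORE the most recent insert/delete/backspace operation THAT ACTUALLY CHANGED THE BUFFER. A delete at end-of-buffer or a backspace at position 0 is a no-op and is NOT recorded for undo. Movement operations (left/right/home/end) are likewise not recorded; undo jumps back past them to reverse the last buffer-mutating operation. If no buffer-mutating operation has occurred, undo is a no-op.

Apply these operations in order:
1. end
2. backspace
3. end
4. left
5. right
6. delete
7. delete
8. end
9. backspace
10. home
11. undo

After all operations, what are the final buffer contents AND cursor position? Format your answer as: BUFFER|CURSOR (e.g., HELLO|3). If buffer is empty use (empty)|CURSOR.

Answer: WVUS|4

Derivation:
After op 1 (end): buf='WVUSG' cursor=5
After op 2 (backspace): buf='WVUS' cursor=4
After op 3 (end): buf='WVUS' cursor=4
After op 4 (left): buf='WVUS' cursor=3
After op 5 (right): buf='WVUS' cursor=4
After op 6 (delete): buf='WVUS' cursor=4
After op 7 (delete): buf='WVUS' cursor=4
After op 8 (end): buf='WVUS' cursor=4
After op 9 (backspace): buf='WVU' cursor=3
After op 10 (home): buf='WVU' cursor=0
After op 11 (undo): buf='WVUS' cursor=4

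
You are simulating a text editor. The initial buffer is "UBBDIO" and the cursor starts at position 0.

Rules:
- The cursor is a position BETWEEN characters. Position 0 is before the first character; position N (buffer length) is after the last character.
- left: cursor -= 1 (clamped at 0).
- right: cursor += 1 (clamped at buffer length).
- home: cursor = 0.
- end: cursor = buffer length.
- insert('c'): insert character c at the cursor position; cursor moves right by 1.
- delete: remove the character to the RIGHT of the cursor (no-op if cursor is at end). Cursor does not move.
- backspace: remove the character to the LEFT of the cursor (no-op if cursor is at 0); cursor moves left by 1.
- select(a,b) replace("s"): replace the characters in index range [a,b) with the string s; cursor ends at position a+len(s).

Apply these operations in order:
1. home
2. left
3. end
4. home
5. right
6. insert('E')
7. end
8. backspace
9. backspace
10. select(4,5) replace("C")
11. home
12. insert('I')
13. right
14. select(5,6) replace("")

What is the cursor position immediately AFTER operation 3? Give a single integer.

After op 1 (home): buf='UBBDIO' cursor=0
After op 2 (left): buf='UBBDIO' cursor=0
After op 3 (end): buf='UBBDIO' cursor=6

Answer: 6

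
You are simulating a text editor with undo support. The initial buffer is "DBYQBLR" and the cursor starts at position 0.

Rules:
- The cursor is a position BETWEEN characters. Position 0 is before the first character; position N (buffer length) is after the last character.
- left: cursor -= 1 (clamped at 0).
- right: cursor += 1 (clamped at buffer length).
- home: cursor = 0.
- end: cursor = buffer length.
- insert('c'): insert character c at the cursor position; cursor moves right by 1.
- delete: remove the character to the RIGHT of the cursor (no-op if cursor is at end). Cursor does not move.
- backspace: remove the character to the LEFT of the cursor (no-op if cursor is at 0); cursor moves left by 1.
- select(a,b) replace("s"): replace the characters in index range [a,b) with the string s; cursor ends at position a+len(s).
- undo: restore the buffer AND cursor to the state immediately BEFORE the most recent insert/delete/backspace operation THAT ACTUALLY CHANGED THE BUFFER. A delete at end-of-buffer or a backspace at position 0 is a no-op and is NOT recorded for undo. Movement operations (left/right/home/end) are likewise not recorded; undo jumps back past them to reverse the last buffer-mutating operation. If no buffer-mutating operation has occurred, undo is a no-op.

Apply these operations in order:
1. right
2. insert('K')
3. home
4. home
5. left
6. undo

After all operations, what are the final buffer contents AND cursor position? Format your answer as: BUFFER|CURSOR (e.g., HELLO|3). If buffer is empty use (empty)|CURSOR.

Answer: DBYQBLR|1

Derivation:
After op 1 (right): buf='DBYQBLR' cursor=1
After op 2 (insert('K')): buf='DKBYQBLR' cursor=2
After op 3 (home): buf='DKBYQBLR' cursor=0
After op 4 (home): buf='DKBYQBLR' cursor=0
After op 5 (left): buf='DKBYQBLR' cursor=0
After op 6 (undo): buf='DBYQBLR' cursor=1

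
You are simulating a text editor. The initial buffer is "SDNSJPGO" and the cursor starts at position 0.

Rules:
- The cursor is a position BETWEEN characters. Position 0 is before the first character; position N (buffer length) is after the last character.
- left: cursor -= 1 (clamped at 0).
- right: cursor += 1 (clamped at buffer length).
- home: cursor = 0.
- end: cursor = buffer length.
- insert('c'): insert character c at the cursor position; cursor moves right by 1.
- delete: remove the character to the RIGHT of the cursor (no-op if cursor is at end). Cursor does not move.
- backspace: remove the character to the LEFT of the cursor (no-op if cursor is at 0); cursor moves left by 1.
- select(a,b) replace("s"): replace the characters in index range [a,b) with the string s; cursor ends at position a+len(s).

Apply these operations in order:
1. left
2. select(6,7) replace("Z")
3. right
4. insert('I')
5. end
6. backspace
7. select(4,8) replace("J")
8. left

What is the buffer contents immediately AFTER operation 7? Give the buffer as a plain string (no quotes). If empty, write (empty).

Answer: SDNSJ

Derivation:
After op 1 (left): buf='SDNSJPGO' cursor=0
After op 2 (select(6,7) replace("Z")): buf='SDNSJPZO' cursor=7
After op 3 (right): buf='SDNSJPZO' cursor=8
After op 4 (insert('I')): buf='SDNSJPZOI' cursor=9
After op 5 (end): buf='SDNSJPZOI' cursor=9
After op 6 (backspace): buf='SDNSJPZO' cursor=8
After op 7 (select(4,8) replace("J")): buf='SDNSJ' cursor=5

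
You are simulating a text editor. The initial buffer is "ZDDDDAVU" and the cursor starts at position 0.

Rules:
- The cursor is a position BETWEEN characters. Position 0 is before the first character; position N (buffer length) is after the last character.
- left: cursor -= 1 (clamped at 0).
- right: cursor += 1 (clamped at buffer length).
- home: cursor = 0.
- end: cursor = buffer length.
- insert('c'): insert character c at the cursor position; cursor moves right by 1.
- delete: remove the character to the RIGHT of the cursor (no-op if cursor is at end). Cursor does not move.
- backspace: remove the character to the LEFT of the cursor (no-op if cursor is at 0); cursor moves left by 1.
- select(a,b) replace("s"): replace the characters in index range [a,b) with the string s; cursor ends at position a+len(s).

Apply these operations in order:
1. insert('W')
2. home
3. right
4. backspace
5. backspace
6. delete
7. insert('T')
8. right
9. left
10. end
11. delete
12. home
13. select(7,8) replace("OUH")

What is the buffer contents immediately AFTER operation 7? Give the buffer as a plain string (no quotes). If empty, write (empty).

After op 1 (insert('W')): buf='WZDDDDAVU' cursor=1
After op 2 (home): buf='WZDDDDAVU' cursor=0
After op 3 (right): buf='WZDDDDAVU' cursor=1
After op 4 (backspace): buf='ZDDDDAVU' cursor=0
After op 5 (backspace): buf='ZDDDDAVU' cursor=0
After op 6 (delete): buf='DDDDAVU' cursor=0
After op 7 (insert('T')): buf='TDDDDAVU' cursor=1

Answer: TDDDDAVU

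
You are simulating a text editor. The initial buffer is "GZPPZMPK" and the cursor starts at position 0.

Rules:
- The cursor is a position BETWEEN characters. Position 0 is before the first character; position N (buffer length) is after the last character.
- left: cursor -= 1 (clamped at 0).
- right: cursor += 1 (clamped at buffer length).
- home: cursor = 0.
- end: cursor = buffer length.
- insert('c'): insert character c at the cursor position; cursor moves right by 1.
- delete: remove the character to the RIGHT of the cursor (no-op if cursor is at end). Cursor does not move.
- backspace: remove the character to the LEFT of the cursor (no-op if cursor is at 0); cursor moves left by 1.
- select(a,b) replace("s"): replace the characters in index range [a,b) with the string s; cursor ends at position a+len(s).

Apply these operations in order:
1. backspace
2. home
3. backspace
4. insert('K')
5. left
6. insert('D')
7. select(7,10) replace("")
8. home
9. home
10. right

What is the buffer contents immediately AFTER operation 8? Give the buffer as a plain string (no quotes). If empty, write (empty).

After op 1 (backspace): buf='GZPPZMPK' cursor=0
After op 2 (home): buf='GZPPZMPK' cursor=0
After op 3 (backspace): buf='GZPPZMPK' cursor=0
After op 4 (insert('K')): buf='KGZPPZMPK' cursor=1
After op 5 (left): buf='KGZPPZMPK' cursor=0
After op 6 (insert('D')): buf='DKGZPPZMPK' cursor=1
After op 7 (select(7,10) replace("")): buf='DKGZPPZ' cursor=7
After op 8 (home): buf='DKGZPPZ' cursor=0

Answer: DKGZPPZ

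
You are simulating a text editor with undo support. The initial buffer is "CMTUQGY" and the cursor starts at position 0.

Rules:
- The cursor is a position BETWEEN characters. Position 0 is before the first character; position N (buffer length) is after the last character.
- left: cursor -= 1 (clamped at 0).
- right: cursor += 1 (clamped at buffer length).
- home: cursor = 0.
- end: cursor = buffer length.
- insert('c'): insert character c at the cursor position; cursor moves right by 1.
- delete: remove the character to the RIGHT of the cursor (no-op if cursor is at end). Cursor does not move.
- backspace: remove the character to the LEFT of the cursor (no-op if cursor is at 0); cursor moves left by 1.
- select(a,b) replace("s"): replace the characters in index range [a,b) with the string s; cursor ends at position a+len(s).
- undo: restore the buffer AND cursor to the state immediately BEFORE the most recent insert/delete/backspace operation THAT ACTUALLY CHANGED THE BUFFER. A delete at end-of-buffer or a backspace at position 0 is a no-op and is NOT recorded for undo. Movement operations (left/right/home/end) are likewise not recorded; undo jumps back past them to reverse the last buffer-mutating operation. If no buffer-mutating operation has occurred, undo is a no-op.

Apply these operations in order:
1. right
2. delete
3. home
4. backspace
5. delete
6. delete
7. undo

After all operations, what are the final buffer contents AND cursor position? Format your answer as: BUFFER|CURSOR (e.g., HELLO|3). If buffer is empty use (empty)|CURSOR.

After op 1 (right): buf='CMTUQGY' cursor=1
After op 2 (delete): buf='CTUQGY' cursor=1
After op 3 (home): buf='CTUQGY' cursor=0
After op 4 (backspace): buf='CTUQGY' cursor=0
After op 5 (delete): buf='TUQGY' cursor=0
After op 6 (delete): buf='UQGY' cursor=0
After op 7 (undo): buf='TUQGY' cursor=0

Answer: TUQGY|0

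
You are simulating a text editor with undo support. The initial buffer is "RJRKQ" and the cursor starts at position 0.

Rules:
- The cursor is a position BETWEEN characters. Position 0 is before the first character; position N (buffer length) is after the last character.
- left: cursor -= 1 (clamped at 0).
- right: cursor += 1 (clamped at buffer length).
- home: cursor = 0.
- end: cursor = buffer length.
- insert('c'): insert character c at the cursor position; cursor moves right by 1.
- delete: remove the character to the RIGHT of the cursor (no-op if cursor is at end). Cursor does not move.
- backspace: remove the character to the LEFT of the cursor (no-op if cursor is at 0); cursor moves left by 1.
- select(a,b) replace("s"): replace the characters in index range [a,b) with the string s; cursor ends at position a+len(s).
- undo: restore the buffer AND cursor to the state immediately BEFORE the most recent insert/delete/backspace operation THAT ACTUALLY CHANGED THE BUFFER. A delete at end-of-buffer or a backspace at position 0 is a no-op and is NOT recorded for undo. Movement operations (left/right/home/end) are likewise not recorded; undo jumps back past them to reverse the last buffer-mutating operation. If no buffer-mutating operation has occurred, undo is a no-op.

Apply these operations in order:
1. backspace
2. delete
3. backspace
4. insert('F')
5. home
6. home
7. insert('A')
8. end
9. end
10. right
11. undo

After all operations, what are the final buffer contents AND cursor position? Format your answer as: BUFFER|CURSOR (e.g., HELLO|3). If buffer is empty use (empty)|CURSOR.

After op 1 (backspace): buf='RJRKQ' cursor=0
After op 2 (delete): buf='JRKQ' cursor=0
After op 3 (backspace): buf='JRKQ' cursor=0
After op 4 (insert('F')): buf='FJRKQ' cursor=1
After op 5 (home): buf='FJRKQ' cursor=0
After op 6 (home): buf='FJRKQ' cursor=0
After op 7 (insert('A')): buf='AFJRKQ' cursor=1
After op 8 (end): buf='AFJRKQ' cursor=6
After op 9 (end): buf='AFJRKQ' cursor=6
After op 10 (right): buf='AFJRKQ' cursor=6
After op 11 (undo): buf='FJRKQ' cursor=0

Answer: FJRKQ|0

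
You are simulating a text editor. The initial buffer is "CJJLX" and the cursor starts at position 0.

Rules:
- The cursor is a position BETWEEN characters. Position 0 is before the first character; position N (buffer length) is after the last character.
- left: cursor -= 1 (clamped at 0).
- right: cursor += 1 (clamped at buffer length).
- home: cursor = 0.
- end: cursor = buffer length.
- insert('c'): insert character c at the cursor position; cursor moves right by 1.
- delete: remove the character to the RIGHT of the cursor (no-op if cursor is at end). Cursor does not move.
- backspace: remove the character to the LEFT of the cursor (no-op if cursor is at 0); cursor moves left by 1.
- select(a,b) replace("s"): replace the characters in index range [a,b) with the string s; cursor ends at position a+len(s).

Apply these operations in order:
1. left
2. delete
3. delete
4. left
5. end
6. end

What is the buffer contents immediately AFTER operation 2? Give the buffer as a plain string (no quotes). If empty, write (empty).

Answer: JJLX

Derivation:
After op 1 (left): buf='CJJLX' cursor=0
After op 2 (delete): buf='JJLX' cursor=0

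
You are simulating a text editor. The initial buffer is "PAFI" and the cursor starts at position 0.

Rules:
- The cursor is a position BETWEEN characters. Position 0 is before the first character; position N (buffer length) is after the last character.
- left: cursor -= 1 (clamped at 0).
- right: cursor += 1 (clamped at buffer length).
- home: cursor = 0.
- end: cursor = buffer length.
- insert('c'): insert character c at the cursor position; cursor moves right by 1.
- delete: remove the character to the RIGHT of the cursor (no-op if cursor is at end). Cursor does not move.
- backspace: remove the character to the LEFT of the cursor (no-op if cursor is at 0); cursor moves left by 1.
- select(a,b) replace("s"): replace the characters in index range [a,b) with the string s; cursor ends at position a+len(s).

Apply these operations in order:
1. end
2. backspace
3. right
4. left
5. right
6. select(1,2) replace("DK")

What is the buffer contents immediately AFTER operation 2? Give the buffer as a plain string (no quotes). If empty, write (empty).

Answer: PAF

Derivation:
After op 1 (end): buf='PAFI' cursor=4
After op 2 (backspace): buf='PAF' cursor=3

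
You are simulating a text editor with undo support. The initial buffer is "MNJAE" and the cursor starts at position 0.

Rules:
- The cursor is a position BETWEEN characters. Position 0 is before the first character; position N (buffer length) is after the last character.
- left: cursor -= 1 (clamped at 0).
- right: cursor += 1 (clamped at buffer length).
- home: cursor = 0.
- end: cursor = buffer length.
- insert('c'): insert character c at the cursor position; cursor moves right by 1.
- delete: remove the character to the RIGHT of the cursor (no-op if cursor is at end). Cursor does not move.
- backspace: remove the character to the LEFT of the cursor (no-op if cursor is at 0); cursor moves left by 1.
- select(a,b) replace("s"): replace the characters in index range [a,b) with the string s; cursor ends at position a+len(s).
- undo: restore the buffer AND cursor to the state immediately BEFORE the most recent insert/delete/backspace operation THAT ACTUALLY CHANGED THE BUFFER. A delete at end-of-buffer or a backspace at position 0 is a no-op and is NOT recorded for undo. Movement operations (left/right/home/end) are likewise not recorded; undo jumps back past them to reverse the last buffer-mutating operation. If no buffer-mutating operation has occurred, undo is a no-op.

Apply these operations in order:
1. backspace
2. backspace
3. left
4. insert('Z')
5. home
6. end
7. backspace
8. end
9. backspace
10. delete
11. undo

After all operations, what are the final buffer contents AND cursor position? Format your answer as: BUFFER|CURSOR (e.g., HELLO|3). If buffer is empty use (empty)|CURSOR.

Answer: ZMNJA|5

Derivation:
After op 1 (backspace): buf='MNJAE' cursor=0
After op 2 (backspace): buf='MNJAE' cursor=0
After op 3 (left): buf='MNJAE' cursor=0
After op 4 (insert('Z')): buf='ZMNJAE' cursor=1
After op 5 (home): buf='ZMNJAE' cursor=0
After op 6 (end): buf='ZMNJAE' cursor=6
After op 7 (backspace): buf='ZMNJA' cursor=5
After op 8 (end): buf='ZMNJA' cursor=5
After op 9 (backspace): buf='ZMNJ' cursor=4
After op 10 (delete): buf='ZMNJ' cursor=4
After op 11 (undo): buf='ZMNJA' cursor=5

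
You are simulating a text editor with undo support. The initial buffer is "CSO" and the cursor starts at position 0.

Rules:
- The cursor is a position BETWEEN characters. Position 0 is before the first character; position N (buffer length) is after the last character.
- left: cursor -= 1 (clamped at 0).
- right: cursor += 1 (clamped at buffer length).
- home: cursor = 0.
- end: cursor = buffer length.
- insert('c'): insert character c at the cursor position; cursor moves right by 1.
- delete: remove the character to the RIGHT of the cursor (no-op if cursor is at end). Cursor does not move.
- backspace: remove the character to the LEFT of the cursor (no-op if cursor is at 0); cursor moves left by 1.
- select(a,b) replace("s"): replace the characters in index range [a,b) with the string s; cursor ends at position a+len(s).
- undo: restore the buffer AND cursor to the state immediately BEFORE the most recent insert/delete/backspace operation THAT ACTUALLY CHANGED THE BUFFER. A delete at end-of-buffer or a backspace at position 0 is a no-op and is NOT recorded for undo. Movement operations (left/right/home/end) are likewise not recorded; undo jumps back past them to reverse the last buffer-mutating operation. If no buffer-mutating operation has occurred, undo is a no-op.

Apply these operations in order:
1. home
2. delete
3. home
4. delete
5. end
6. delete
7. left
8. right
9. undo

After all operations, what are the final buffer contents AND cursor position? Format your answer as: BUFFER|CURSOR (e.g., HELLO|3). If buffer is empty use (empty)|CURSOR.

Answer: SO|0

Derivation:
After op 1 (home): buf='CSO' cursor=0
After op 2 (delete): buf='SO' cursor=0
After op 3 (home): buf='SO' cursor=0
After op 4 (delete): buf='O' cursor=0
After op 5 (end): buf='O' cursor=1
After op 6 (delete): buf='O' cursor=1
After op 7 (left): buf='O' cursor=0
After op 8 (right): buf='O' cursor=1
After op 9 (undo): buf='SO' cursor=0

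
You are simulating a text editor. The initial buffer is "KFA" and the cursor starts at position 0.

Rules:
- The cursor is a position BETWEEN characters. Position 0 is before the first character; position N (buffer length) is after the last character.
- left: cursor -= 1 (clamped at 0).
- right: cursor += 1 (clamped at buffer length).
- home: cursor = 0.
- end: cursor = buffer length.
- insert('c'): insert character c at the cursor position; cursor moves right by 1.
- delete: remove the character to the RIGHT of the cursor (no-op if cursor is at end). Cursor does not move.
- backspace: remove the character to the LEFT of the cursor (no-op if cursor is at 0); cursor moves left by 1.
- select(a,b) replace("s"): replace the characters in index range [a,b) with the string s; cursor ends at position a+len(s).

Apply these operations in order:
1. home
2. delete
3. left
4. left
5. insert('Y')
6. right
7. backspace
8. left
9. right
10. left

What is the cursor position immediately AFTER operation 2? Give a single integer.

Answer: 0

Derivation:
After op 1 (home): buf='KFA' cursor=0
After op 2 (delete): buf='FA' cursor=0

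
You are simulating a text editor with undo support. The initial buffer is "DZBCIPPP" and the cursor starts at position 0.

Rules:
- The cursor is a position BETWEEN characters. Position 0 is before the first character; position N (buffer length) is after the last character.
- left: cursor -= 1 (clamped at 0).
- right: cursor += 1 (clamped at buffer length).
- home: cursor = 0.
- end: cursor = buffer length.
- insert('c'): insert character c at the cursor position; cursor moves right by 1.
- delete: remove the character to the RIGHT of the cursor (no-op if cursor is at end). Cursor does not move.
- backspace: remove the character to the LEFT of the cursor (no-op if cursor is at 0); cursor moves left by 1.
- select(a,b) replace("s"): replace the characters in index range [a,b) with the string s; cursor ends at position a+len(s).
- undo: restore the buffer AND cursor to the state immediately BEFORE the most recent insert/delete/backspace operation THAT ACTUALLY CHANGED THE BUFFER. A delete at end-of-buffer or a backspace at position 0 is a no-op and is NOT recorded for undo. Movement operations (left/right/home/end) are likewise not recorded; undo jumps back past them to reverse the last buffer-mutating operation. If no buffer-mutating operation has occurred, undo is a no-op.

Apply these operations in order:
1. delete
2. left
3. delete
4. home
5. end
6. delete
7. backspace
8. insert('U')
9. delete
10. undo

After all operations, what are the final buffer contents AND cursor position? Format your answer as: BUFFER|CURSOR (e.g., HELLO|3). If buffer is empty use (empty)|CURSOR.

Answer: BCIPP|5

Derivation:
After op 1 (delete): buf='ZBCIPPP' cursor=0
After op 2 (left): buf='ZBCIPPP' cursor=0
After op 3 (delete): buf='BCIPPP' cursor=0
After op 4 (home): buf='BCIPPP' cursor=0
After op 5 (end): buf='BCIPPP' cursor=6
After op 6 (delete): buf='BCIPPP' cursor=6
After op 7 (backspace): buf='BCIPP' cursor=5
After op 8 (insert('U')): buf='BCIPPU' cursor=6
After op 9 (delete): buf='BCIPPU' cursor=6
After op 10 (undo): buf='BCIPP' cursor=5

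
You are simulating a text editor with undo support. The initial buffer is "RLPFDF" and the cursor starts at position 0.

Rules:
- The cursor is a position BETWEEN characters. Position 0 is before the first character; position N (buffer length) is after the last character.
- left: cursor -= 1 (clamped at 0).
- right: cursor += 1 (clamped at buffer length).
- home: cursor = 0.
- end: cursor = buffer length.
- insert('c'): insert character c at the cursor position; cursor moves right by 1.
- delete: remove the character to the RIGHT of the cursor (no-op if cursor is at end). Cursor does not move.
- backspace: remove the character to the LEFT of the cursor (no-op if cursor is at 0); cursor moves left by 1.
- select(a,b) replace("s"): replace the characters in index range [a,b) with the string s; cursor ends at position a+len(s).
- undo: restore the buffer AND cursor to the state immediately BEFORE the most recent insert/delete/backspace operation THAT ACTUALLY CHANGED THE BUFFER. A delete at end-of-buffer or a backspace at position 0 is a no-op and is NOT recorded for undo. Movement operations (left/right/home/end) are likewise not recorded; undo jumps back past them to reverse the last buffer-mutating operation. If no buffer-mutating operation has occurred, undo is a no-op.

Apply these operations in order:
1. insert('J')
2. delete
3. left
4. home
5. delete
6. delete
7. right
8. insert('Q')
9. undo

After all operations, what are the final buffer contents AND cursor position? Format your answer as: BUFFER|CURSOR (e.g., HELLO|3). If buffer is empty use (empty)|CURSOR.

After op 1 (insert('J')): buf='JRLPFDF' cursor=1
After op 2 (delete): buf='JLPFDF' cursor=1
After op 3 (left): buf='JLPFDF' cursor=0
After op 4 (home): buf='JLPFDF' cursor=0
After op 5 (delete): buf='LPFDF' cursor=0
After op 6 (delete): buf='PFDF' cursor=0
After op 7 (right): buf='PFDF' cursor=1
After op 8 (insert('Q')): buf='PQFDF' cursor=2
After op 9 (undo): buf='PFDF' cursor=1

Answer: PFDF|1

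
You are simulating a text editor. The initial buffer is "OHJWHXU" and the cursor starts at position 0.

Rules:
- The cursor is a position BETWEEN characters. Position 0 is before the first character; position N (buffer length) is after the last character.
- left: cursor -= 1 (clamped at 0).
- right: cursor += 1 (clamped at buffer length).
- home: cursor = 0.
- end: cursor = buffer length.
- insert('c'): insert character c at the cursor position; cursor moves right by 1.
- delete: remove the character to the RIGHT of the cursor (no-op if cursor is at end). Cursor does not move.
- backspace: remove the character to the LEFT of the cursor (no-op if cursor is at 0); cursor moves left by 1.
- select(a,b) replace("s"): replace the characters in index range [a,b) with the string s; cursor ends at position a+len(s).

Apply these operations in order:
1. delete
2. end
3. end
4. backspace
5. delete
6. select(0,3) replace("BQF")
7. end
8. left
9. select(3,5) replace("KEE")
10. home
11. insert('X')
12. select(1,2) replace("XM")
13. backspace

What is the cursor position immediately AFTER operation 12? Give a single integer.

After op 1 (delete): buf='HJWHXU' cursor=0
After op 2 (end): buf='HJWHXU' cursor=6
After op 3 (end): buf='HJWHXU' cursor=6
After op 4 (backspace): buf='HJWHX' cursor=5
After op 5 (delete): buf='HJWHX' cursor=5
After op 6 (select(0,3) replace("BQF")): buf='BQFHX' cursor=3
After op 7 (end): buf='BQFHX' cursor=5
After op 8 (left): buf='BQFHX' cursor=4
After op 9 (select(3,5) replace("KEE")): buf='BQFKEE' cursor=6
After op 10 (home): buf='BQFKEE' cursor=0
After op 11 (insert('X')): buf='XBQFKEE' cursor=1
After op 12 (select(1,2) replace("XM")): buf='XXMQFKEE' cursor=3

Answer: 3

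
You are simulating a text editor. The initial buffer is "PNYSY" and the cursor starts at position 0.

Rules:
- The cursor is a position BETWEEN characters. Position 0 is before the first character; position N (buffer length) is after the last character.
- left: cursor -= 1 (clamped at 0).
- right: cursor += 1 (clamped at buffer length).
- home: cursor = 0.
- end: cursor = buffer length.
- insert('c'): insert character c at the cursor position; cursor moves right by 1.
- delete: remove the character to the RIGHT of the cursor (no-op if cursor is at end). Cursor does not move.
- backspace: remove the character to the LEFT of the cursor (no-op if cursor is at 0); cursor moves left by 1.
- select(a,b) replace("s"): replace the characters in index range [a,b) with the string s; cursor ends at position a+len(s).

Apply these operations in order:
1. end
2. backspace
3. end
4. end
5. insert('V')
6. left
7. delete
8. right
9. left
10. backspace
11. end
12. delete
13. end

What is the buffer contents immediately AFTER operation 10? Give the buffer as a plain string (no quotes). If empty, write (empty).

After op 1 (end): buf='PNYSY' cursor=5
After op 2 (backspace): buf='PNYS' cursor=4
After op 3 (end): buf='PNYS' cursor=4
After op 4 (end): buf='PNYS' cursor=4
After op 5 (insert('V')): buf='PNYSV' cursor=5
After op 6 (left): buf='PNYSV' cursor=4
After op 7 (delete): buf='PNYS' cursor=4
After op 8 (right): buf='PNYS' cursor=4
After op 9 (left): buf='PNYS' cursor=3
After op 10 (backspace): buf='PNS' cursor=2

Answer: PNS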